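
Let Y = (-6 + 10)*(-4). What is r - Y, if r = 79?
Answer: 95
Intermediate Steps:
Y = -16 (Y = 4*(-4) = -16)
r - Y = 79 - 1*(-16) = 79 + 16 = 95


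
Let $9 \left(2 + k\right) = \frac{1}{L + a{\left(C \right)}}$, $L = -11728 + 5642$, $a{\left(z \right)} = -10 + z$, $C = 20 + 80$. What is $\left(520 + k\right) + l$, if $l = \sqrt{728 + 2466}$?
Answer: $\frac{27953351}{53964} + \sqrt{3194} \approx 574.52$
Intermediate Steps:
$C = 100$
$L = -6086$
$l = \sqrt{3194} \approx 56.516$
$k = - \frac{107929}{53964}$ ($k = -2 + \frac{1}{9 \left(-6086 + \left(-10 + 100\right)\right)} = -2 + \frac{1}{9 \left(-6086 + 90\right)} = -2 + \frac{1}{9 \left(-5996\right)} = -2 + \frac{1}{9} \left(- \frac{1}{5996}\right) = -2 - \frac{1}{53964} = - \frac{107929}{53964} \approx -2.0$)
$\left(520 + k\right) + l = \left(520 - \frac{107929}{53964}\right) + \sqrt{3194} = \frac{27953351}{53964} + \sqrt{3194}$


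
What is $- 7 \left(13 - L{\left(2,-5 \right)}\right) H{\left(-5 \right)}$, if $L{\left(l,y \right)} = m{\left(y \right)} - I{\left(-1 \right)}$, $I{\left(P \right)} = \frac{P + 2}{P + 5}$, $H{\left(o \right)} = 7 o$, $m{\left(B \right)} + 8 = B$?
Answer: $\frac{25725}{4} \approx 6431.3$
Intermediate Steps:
$m{\left(B \right)} = -8 + B$
$I{\left(P \right)} = \frac{2 + P}{5 + P}$
$L{\left(l,y \right)} = - \frac{33}{4} + y$ ($L{\left(l,y \right)} = \left(-8 + y\right) - \frac{2 - 1}{5 - 1} = \left(-8 + y\right) - \frac{1}{4} \cdot 1 = \left(-8 + y\right) - \frac{1}{4} = - \frac{33}{4} + y$)
$- 7 \left(13 - L{\left(2,-5 \right)}\right) H{\left(-5 \right)} = - 7 \left(13 - \left(- \frac{33}{4} - 5\right)\right) 7 \left(-5\right) = - 7 \left(13 - - \frac{53}{4}\right) \left(-35\right) = - 7 \left(13 + \frac{53}{4}\right) \left(-35\right) = \left(-7\right) \frac{105}{4} \left(-35\right) = \left(- \frac{735}{4}\right) \left(-35\right) = \frac{25725}{4}$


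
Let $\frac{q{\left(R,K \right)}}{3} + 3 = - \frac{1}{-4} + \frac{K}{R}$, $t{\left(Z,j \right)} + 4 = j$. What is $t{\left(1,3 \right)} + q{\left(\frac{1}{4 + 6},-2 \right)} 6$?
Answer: $- \frac{821}{2} \approx -410.5$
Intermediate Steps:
$t{\left(Z,j \right)} = -4 + j$
$q{\left(R,K \right)} = - \frac{33}{4} + \frac{3 K}{R}$ ($q{\left(R,K \right)} = -9 + 3 \left(- \frac{1}{-4} + \frac{K}{R}\right) = -9 + 3 \left(\left(-1\right) \left(- \frac{1}{4}\right) + \frac{K}{R}\right) = -9 + 3 \left(\frac{1}{4} + \frac{K}{R}\right) = -9 + \left(\frac{3}{4} + \frac{3 K}{R}\right) = - \frac{33}{4} + \frac{3 K}{R}$)
$t{\left(1,3 \right)} + q{\left(\frac{1}{4 + 6},-2 \right)} 6 = \left(-4 + 3\right) + \left(- \frac{33}{4} + 3 \left(-2\right) \frac{1}{\frac{1}{4 + 6}}\right) 6 = -1 + \left(- \frac{33}{4} + 3 \left(-2\right) \frac{1}{\frac{1}{10}}\right) 6 = -1 + \left(- \frac{33}{4} + 3 \left(-2\right) 10\right) 6 = -1 + \left(- \frac{33}{4} - 60\right) 6 = -1 - \frac{819}{2} = - \frac{821}{2}$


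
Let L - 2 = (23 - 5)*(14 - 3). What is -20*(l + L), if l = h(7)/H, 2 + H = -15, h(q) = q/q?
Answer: -67980/17 ≈ -3998.8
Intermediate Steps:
h(q) = 1
L = 200 (L = 2 + (23 - 5)*(14 - 3) = 2 + 18*11 = 2 + 198 = 200)
H = -17 (H = -2 - 15 = -17)
l = -1/17 (l = 1/(-17) = 1*(-1/17) = -1/17 ≈ -0.058824)
-20*(l + L) = -20*(-1/17 + 200) = -20*3399/17 = -67980/17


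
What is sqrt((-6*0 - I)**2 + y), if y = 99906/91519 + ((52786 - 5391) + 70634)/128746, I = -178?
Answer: sqrt(4399036392909066672903082)/11782705174 ≈ 178.01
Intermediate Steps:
y = 23664393927/11782705174 (y = 99906*(1/91519) + (47395 + 70634)*(1/128746) = 99906/91519 + 118029*(1/128746) = 99906/91519 + 118029/128746 = 23664393927/11782705174 ≈ 2.0084)
sqrt((-6*0 - I)**2 + y) = sqrt((-6*0 - 1*(-178))**2 + 23664393927/11782705174) = sqrt((0 + 178)**2 + 23664393927/11782705174) = sqrt(178**2 + 23664393927/11782705174) = sqrt(31684 + 23664393927/11782705174) = sqrt(373346895126943/11782705174) = sqrt(4399036392909066672903082)/11782705174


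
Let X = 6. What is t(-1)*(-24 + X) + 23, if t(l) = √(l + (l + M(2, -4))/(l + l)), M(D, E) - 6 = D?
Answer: 23 - 27*I*√2 ≈ 23.0 - 38.184*I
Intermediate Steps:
M(D, E) = 6 + D
t(l) = √(l + (8 + l)/(2*l)) (t(l) = √(l + (l + (6 + 2))/(l + l)) = √(l + (l + 8)/((2*l))) = √(l + (8 + l)*(1/(2*l))) = √(l + (8 + l)/(2*l)))
t(-1)*(-24 + X) + 23 = (√(2 + 4*(-1) + 16/(-1))/2)*(-24 + 6) + 23 = (√(2 - 4 + 16*(-1))/2)*(-18) + 23 = (√(2 - 4 - 16)/2)*(-18) + 23 = (√(-18)/2)*(-18) + 23 = ((3*I*√2)/2)*(-18) + 23 = (3*I*√2/2)*(-18) + 23 = -27*I*√2 + 23 = 23 - 27*I*√2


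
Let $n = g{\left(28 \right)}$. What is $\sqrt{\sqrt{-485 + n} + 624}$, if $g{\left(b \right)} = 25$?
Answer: $\sqrt{624 + 2 i \sqrt{115}} \approx 24.984 + 0.4292 i$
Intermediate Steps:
$n = 25$
$\sqrt{\sqrt{-485 + n} + 624} = \sqrt{\sqrt{-485 + 25} + 624} = \sqrt{\sqrt{-460} + 624} = \sqrt{2 i \sqrt{115} + 624} = \sqrt{624 + 2 i \sqrt{115}}$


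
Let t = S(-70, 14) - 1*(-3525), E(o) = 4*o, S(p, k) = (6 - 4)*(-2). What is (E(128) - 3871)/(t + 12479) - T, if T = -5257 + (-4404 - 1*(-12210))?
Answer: -40787359/16000 ≈ -2549.2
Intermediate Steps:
S(p, k) = -4 (S(p, k) = 2*(-2) = -4)
t = 3521 (t = -4 - 1*(-3525) = -4 + 3525 = 3521)
T = 2549 (T = -5257 + (-4404 + 12210) = -5257 + 7806 = 2549)
(E(128) - 3871)/(t + 12479) - T = (4*128 - 3871)/(3521 + 12479) - 1*2549 = (512 - 3871)/16000 - 2549 = -3359*1/16000 - 2549 = -3359/16000 - 2549 = -40787359/16000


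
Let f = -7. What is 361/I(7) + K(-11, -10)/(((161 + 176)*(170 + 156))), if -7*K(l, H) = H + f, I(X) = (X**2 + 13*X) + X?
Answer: 39660539/16149714 ≈ 2.4558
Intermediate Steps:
I(X) = X**2 + 14*X
K(l, H) = 1 - H/7 (K(l, H) = -(H - 7)/7 = -(-7 + H)/7 = 1 - H/7)
361/I(7) + K(-11, -10)/(((161 + 176)*(170 + 156))) = 361/((7*(14 + 7))) + (1 - 1/7*(-10))/(((161 + 176)*(170 + 156))) = 361/((7*21)) + (1 + 10/7)/((337*326)) = 361/147 + (17/7)/109862 = 361*(1/147) + (17/7)*(1/109862) = 361/147 + 17/769034 = 39660539/16149714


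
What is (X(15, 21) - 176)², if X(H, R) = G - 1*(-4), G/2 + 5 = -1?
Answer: 33856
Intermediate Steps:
G = -12 (G = -10 + 2*(-1) = -10 - 2 = -12)
X(H, R) = -8 (X(H, R) = -12 - 1*(-4) = -12 + 4 = -8)
(X(15, 21) - 176)² = (-8 - 176)² = (-184)² = 33856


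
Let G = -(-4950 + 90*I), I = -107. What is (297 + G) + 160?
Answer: 15037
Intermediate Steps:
G = 14580 (G = -90/(1/(-107 - 55)) = -90/(1/(-162)) = -90/(-1/162) = -90*(-162) = 14580)
(297 + G) + 160 = (297 + 14580) + 160 = 14877 + 160 = 15037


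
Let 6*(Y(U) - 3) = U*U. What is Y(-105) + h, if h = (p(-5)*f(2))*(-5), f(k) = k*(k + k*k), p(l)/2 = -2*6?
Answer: 6561/2 ≈ 3280.5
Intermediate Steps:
Y(U) = 3 + U²/6 (Y(U) = 3 + (U*U)/6 = 3 + U²/6)
p(l) = -24 (p(l) = 2*(-2*6) = 2*(-12) = -24)
f(k) = k*(k + k²)
h = 1440 (h = -24*2²*(1 + 2)*(-5) = -96*3*(-5) = -24*12*(-5) = -288*(-5) = 1440)
Y(-105) + h = (3 + (⅙)*(-105)²) + 1440 = (3 + (⅙)*11025) + 1440 = (3 + 3675/2) + 1440 = 3681/2 + 1440 = 6561/2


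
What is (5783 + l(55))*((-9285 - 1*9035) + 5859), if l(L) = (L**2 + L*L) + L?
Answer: -148136368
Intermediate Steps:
l(L) = L + 2*L**2 (l(L) = (L**2 + L**2) + L = 2*L**2 + L = L + 2*L**2)
(5783 + l(55))*((-9285 - 1*9035) + 5859) = (5783 + 55*(1 + 2*55))*((-9285 - 1*9035) + 5859) = (5783 + 55*(1 + 110))*((-9285 - 9035) + 5859) = (5783 + 55*111)*(-18320 + 5859) = (5783 + 6105)*(-12461) = 11888*(-12461) = -148136368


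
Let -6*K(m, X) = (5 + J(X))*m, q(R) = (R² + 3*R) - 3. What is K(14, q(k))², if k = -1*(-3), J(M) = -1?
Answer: 784/9 ≈ 87.111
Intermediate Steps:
k = 3
q(R) = -3 + R² + 3*R
K(m, X) = -2*m/3 (K(m, X) = -(5 - 1)*m/6 = -2*m/3)
K(14, q(k))² = (-⅔*14)² = (-28/3)² = 784/9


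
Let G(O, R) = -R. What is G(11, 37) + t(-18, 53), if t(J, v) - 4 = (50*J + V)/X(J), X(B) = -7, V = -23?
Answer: 692/7 ≈ 98.857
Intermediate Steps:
t(J, v) = 51/7 - 50*J/7 (t(J, v) = 4 + (50*J - 23)/(-7) = 4 + (-23 + 50*J)*(-⅐) = 4 + (23/7 - 50*J/7) = 51/7 - 50*J/7)
G(11, 37) + t(-18, 53) = -1*37 + (51/7 - 50/7*(-18)) = -37 + (51/7 + 900/7) = -37 + 951/7 = 692/7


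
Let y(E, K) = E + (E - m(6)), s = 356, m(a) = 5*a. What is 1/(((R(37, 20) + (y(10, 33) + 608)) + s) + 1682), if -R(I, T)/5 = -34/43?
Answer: 43/113518 ≈ 0.00037879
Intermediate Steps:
R(I, T) = 170/43 (R(I, T) = -(-170)/43 = -5*(-34/43) = 170/43)
y(E, K) = -30 + 2*E (y(E, K) = E + (E - 5*6) = E + (E - 1*30) = E + (E - 30) = E + (-30 + E) = -30 + 2*E)
1/(((R(37, 20) + (y(10, 33) + 608)) + s) + 1682) = 1/(((170/43 + ((-30 + 2*10) + 608)) + 356) + 1682) = 1/(((170/43 + ((-30 + 20) + 608)) + 356) + 1682) = 1/(((170/43 + (-10 + 608)) + 356) + 1682) = 1/(((170/43 + 598) + 356) + 1682) = 1/((25884/43 + 356) + 1682) = 1/(41192/43 + 1682) = 1/(113518/43) = 43/113518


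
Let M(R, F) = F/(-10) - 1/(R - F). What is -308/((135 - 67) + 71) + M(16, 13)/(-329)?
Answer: -433307/195990 ≈ -2.2109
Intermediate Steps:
M(R, F) = -1/(R - F) - F/10 (M(R, F) = F*(-1/10) - 1/(R - F) = -F/10 - 1/(R - F) = -1/(R - F) - F/10)
-308/((135 - 67) + 71) + M(16, 13)/(-329) = -308/((135 - 67) + 71) + ((10 - 1*13**2 + 13*16)/(10*(13 - 1*16)))/(-329) = -308/(68 + 71) + ((10 - 1*169 + 208)/(10*(13 - 16)))*(-1/329) = -308/139 + ((1/10)*(10 - 169 + 208)/(-3))*(-1/329) = -308*1/139 + ((1/10)*(-1/3)*49)*(-1/329) = -308/139 - 49/30*(-1/329) = -308/139 + 7/1410 = -433307/195990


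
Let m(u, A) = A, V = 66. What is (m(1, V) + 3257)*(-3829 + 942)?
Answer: -9593501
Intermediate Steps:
(m(1, V) + 3257)*(-3829 + 942) = (66 + 3257)*(-3829 + 942) = 3323*(-2887) = -9593501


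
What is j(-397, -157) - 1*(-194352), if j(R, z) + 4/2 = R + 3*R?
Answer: 192762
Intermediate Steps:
j(R, z) = -2 + 4*R (j(R, z) = -2 + (R + 3*R) = -2 + 4*R)
j(-397, -157) - 1*(-194352) = (-2 + 4*(-397)) - 1*(-194352) = (-2 - 1588) + 194352 = -1590 + 194352 = 192762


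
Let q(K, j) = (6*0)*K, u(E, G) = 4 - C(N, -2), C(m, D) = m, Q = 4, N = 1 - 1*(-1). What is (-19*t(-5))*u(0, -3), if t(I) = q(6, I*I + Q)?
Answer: 0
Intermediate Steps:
N = 2 (N = 1 + 1 = 2)
u(E, G) = 2 (u(E, G) = 4 - 1*2 = 4 - 2 = 2)
q(K, j) = 0 (q(K, j) = 0*K = 0)
t(I) = 0
(-19*t(-5))*u(0, -3) = -19*0*2 = 0*2 = 0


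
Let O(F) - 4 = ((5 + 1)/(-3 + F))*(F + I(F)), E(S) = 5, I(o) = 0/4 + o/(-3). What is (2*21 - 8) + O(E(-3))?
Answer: 48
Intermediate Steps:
I(o) = -o/3 (I(o) = 0*(¼) + o*(-⅓) = 0 - o/3 = -o/3)
O(F) = 4 + 4*F/(-3 + F) (O(F) = 4 + ((5 + 1)/(-3 + F))*(F - F/3) = 4 + (6/(-3 + F))*(2*F/3) = 4 + 4*F/(-3 + F))
(2*21 - 8) + O(E(-3)) = (2*21 - 8) + 4*(-3 + 2*5)/(-3 + 5) = (42 - 8) + 4*(-3 + 10)/2 = 34 + 4*(½)*7 = 34 + 14 = 48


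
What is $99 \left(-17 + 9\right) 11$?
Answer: $-8712$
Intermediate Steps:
$99 \left(-17 + 9\right) 11 = 99 \left(\left(-8\right) 11\right) = 99 \left(-88\right) = -8712$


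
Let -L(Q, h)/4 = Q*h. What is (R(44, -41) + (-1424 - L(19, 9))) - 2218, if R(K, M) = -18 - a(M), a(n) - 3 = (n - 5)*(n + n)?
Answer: -6751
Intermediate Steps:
a(n) = 3 + 2*n*(-5 + n) (a(n) = 3 + (n - 5)*(n + n) = 3 + (-5 + n)*(2*n) = 3 + 2*n*(-5 + n))
R(K, M) = -21 - 2*M**2 + 10*M (R(K, M) = -18 - (3 - 10*M + 2*M**2) = -18 + (-3 - 2*M**2 + 10*M) = -21 - 2*M**2 + 10*M)
L(Q, h) = -4*Q*h
(R(44, -41) + (-1424 - L(19, 9))) - 2218 = ((-21 - 2*(-41)**2 + 10*(-41)) + (-1424 - (-4)*19*9)) - 2218 = ((-21 - 2*1681 - 410) + (-1424 - 1*(-684))) - 2218 = ((-21 - 3362 - 410) + (-1424 + 684)) - 2218 = (-3793 - 740) - 2218 = -4533 - 2218 = -6751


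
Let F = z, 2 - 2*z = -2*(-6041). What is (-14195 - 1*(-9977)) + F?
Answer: -10258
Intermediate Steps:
z = -6040 (z = 1 - (-1)*(-6041) = 1 - ½*12082 = 1 - 6041 = -6040)
F = -6040
(-14195 - 1*(-9977)) + F = (-14195 - 1*(-9977)) - 6040 = (-14195 + 9977) - 6040 = -4218 - 6040 = -10258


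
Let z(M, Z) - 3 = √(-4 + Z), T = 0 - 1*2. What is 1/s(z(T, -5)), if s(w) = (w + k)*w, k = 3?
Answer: 1/90 - I/30 ≈ 0.011111 - 0.033333*I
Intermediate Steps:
T = -2 (T = 0 - 2 = -2)
z(M, Z) = 3 + √(-4 + Z)
s(w) = w*(3 + w) (s(w) = (w + 3)*w = (3 + w)*w = w*(3 + w))
1/s(z(T, -5)) = 1/((3 + √(-4 - 5))*(3 + (3 + √(-4 - 5)))) = 1/((3 + √(-9))*(3 + (3 + √(-9)))) = 1/((3 + 3*I)*(3 + (3 + 3*I))) = 1/((3 + 3*I)*(6 + 3*I)) = (3 - 3*I)*(6 - 3*I)/810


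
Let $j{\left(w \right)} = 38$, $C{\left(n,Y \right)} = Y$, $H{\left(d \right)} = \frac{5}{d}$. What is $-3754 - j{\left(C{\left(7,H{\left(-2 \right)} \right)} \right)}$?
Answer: $-3792$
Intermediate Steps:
$-3754 - j{\left(C{\left(7,H{\left(-2 \right)} \right)} \right)} = -3754 - 38 = -3792$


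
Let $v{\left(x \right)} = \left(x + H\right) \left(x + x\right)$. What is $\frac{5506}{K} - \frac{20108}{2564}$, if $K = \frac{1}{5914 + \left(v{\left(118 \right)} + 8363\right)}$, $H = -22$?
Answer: $\frac{130349330791}{641} \approx 2.0335 \cdot 10^{8}$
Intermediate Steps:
$v{\left(x \right)} = 2 x \left(-22 + x\right)$ ($v{\left(x \right)} = \left(x - 22\right) \left(x + x\right) = \left(-22 + x\right) 2 x = 2 x \left(-22 + x\right)$)
$K = \frac{1}{36933}$ ($K = \frac{1}{5914 + \left(2 \cdot 118 \left(-22 + 118\right) + 8363\right)} = \frac{1}{5914 + \left(2 \cdot 118 \cdot 96 + 8363\right)} = \frac{1}{5914 + \left(22656 + 8363\right)} = \frac{1}{5914 + 31019} = \frac{1}{36933} \approx 2.7076 \cdot 10^{-5}$)
$\frac{5506}{K} - \frac{20108}{2564} = 5506 \frac{1}{\frac{1}{36933}} - \frac{20108}{2564} = 5506 \cdot 36933 - \frac{5027}{641} = 203353098 - \frac{5027}{641} = \frac{130349330791}{641}$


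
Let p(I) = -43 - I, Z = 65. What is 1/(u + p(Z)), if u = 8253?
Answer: 1/8145 ≈ 0.00012277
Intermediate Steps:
1/(u + p(Z)) = 1/(8253 + (-43 - 1*65)) = 1/(8253 + (-43 - 65)) = 1/(8253 - 108) = 1/8145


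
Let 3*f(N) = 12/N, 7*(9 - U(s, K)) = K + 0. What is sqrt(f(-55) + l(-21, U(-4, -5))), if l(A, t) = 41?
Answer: sqrt(123805)/55 ≈ 6.3974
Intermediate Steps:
U(s, K) = 9 - K/7 (U(s, K) = 9 - (K + 0)/7 = 9 - K/7)
f(N) = 4/N (f(N) = (12/N)/3 = 4/N)
sqrt(f(-55) + l(-21, U(-4, -5))) = sqrt(4/(-55) + 41) = sqrt(4*(-1/55) + 41) = sqrt(-4/55 + 41) = sqrt(2251/55) = sqrt(123805)/55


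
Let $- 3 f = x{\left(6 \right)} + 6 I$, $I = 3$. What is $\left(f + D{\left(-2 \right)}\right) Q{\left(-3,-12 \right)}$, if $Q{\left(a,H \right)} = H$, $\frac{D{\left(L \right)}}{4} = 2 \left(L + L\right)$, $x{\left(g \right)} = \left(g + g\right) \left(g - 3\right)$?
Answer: $600$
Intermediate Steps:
$x{\left(g \right)} = 2 g \left(-3 + g\right)$
$D{\left(L \right)} = 16 L$ ($D{\left(L \right)} = 4 \cdot 2 \left(L + L\right) = 4 \cdot 2 \cdot 2 L = 4 \cdot 4 L = 16 L$)
$f = -18$ ($f = - \frac{2 \cdot 6 \left(-3 + 6\right) + 6 \cdot 3}{3} = - \frac{2 \cdot 6 \cdot 3 + 18}{3} = - \frac{36 + 18}{3} = \left(- \frac{1}{3}\right) 54 = -18$)
$\left(f + D{\left(-2 \right)}\right) Q{\left(-3,-12 \right)} = \left(-18 + 16 \left(-2\right)\right) \left(-12\right) = \left(-18 - 32\right) \left(-12\right) = \left(-50\right) \left(-12\right) = 600$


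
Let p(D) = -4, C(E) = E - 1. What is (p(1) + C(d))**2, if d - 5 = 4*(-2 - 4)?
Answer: 576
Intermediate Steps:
d = -19 (d = 5 + 4*(-2 - 4) = 5 + 4*(-6) = 5 - 24 = -19)
C(E) = -1 + E
(p(1) + C(d))**2 = (-4 + (-1 - 19))**2 = (-4 - 20)**2 = (-24)**2 = 576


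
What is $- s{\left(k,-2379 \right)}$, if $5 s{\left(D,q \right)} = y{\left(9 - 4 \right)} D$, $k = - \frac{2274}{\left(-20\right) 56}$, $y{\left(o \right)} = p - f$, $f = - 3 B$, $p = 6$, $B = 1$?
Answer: $- \frac{10233}{2800} \approx -3.6546$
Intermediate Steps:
$f = -3$ ($f = \left(-3\right) 1 = -3$)
$y{\left(o \right)} = 9$ ($y{\left(o \right)} = 6 - -3 = 6 + 3 = 9$)
$k = \frac{1137}{560}$ ($k = - \frac{2274}{-1120} = \left(-2274\right) \left(- \frac{1}{1120}\right) = \frac{1137}{560} \approx 2.0304$)
$s{\left(D,q \right)} = \frac{9 D}{5}$
$- s{\left(k,-2379 \right)} = - \frac{9 \cdot 1137}{5 \cdot 560} = \left(-1\right) \frac{10233}{2800} = - \frac{10233}{2800}$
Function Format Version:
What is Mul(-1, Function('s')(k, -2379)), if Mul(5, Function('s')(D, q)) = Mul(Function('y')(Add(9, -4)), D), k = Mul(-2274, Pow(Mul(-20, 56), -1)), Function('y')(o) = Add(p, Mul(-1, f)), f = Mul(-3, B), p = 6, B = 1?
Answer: Rational(-10233, 2800) ≈ -3.6546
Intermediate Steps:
f = -3 (f = Mul(-3, 1) = -3)
Function('y')(o) = 9 (Function('y')(o) = Add(6, Mul(-1, -3)) = Add(6, 3) = 9)
k = Rational(1137, 560) (k = Mul(-2274, Pow(-1120, -1)) = Mul(-2274, Rational(-1, 1120)) = Rational(1137, 560) ≈ 2.0304)
Function('s')(D, q) = Mul(Rational(9, 5), D) (Function('s')(D, q) = Mul(Rational(1, 5), Mul(9, D)) = Mul(Rational(9, 5), D))
Mul(-1, Function('s')(k, -2379)) = Mul(-1, Mul(Rational(9, 5), Rational(1137, 560))) = Mul(-1, Rational(10233, 2800)) = Rational(-10233, 2800)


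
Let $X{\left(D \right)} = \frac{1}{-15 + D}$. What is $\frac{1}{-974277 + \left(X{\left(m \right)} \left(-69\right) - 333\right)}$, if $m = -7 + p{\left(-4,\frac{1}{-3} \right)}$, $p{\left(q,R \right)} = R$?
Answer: $- \frac{67}{65298663} \approx -1.0261 \cdot 10^{-6}$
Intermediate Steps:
$m = - \frac{22}{3}$ ($m = -7 + \frac{1}{-3} = -7 - \frac{1}{3} = - \frac{22}{3} \approx -7.3333$)
$\frac{1}{-974277 + \left(X{\left(m \right)} \left(-69\right) - 333\right)} = \frac{1}{-974277 - \left(333 - \frac{1}{-15 - \frac{22}{3}} \left(-69\right)\right)} = \frac{1}{-974277 - \left(333 - \frac{1}{- \frac{67}{3}} \left(-69\right)\right)} = \frac{1}{-974277 - \frac{22104}{67}} = \frac{1}{- \frac{65298663}{67}} = - \frac{67}{65298663}$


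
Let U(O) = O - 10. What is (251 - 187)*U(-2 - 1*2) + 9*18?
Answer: -734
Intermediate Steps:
U(O) = -10 + O
(251 - 187)*U(-2 - 1*2) + 9*18 = (251 - 187)*(-10 + (-2 - 1*2)) + 9*18 = 64*(-10 + (-2 - 2)) + 162 = 64*(-10 - 4) + 162 = 64*(-14) + 162 = -896 + 162 = -734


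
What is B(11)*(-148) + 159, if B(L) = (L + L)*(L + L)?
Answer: -71473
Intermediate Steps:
B(L) = 4*L² (B(L) = (2*L)*(2*L) = 4*L²)
B(11)*(-148) + 159 = (4*11²)*(-148) + 159 = (4*121)*(-148) + 159 = 484*(-148) + 159 = -71632 + 159 = -71473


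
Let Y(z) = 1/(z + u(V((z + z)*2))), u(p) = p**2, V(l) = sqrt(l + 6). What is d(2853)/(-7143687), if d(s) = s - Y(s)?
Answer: -40715162/101947557177 ≈ -0.00039937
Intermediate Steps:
V(l) = sqrt(6 + l)
Y(z) = 1/(6 + 5*z) (Y(z) = 1/(z + (sqrt(6 + (z + z)*2))**2) = 1/(z + (sqrt(6 + (2*z)*2))**2) = 1/(z + (sqrt(6 + 4*z))**2) = 1/(z + (6 + 4*z)) = 1/(6 + 5*z))
d(s) = s - 1/(6 + 5*s)
d(2853)/(-7143687) = ((-1 + 2853*(6 + 5*2853))/(6 + 5*2853))/(-7143687) = ((-1 + 2853*(6 + 14265))/(6 + 14265))*(-1/7143687) = ((-1 + 2853*14271)/14271)*(-1/7143687) = ((-1 + 40715163)/14271)*(-1/7143687) = ((1/14271)*40715162)*(-1/7143687) = (40715162/14271)*(-1/7143687) = -40715162/101947557177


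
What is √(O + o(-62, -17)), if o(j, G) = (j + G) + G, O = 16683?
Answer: 3*√1843 ≈ 128.79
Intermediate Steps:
o(j, G) = j + 2*G (o(j, G) = (G + j) + G = j + 2*G)
√(O + o(-62, -17)) = √(16683 + (-62 + 2*(-17))) = √(16683 + (-62 - 34)) = √(16683 - 96) = √16587 = 3*√1843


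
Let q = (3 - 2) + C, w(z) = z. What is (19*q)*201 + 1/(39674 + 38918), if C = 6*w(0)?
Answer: 300142849/78592 ≈ 3819.0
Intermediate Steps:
C = 0 (C = 6*0 = 0)
q = 1 (q = (3 - 2) + 0 = 1 + 0 = 1)
(19*q)*201 + 1/(39674 + 38918) = (19*1)*201 + 1/(39674 + 38918) = 19*201 + 1/78592 = 3819 + 1/78592 = 300142849/78592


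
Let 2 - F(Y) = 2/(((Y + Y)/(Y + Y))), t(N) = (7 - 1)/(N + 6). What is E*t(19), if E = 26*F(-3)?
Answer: 0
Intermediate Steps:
t(N) = 6/(6 + N)
F(Y) = 0 (F(Y) = 2 - 2/((Y + Y)/(Y + Y)) = 2 - 2/((2*Y)/((2*Y))) = 2 - 2/((2*Y)*(1/(2*Y))) = 2 - 2/1 = 2 - 2 = 0)
E = 0 (E = 26*0 = 0)
E*t(19) = 0*(6/(6 + 19)) = 0*(6/25) = 0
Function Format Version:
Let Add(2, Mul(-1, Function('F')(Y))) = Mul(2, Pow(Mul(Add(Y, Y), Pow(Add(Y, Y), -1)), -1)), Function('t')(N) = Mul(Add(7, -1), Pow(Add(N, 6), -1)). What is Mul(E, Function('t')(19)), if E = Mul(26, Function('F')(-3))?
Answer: 0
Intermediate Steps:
Function('t')(N) = Mul(6, Pow(Add(6, N), -1))
Function('F')(Y) = 0 (Function('F')(Y) = Add(2, Mul(-1, Mul(2, Pow(Mul(Add(Y, Y), Pow(Add(Y, Y), -1)), -1)))) = Add(2, Mul(-1, Mul(2, Pow(Mul(Mul(2, Y), Pow(Mul(2, Y), -1)), -1)))) = Add(2, Mul(-1, Mul(2, Pow(Mul(Mul(2, Y), Mul(Rational(1, 2), Pow(Y, -1))), -1)))) = Add(2, Mul(-1, Mul(2, Pow(1, -1)))) = Add(2, Mul(-1, Mul(2, 1))) = Add(2, Mul(-1, 2)) = Add(2, -2) = 0)
E = 0 (E = Mul(26, 0) = 0)
Mul(E, Function('t')(19)) = Mul(0, Mul(6, Pow(Add(6, 19), -1))) = Mul(0, Mul(6, Pow(25, -1))) = Mul(0, Mul(6, Rational(1, 25))) = Mul(0, Rational(6, 25)) = 0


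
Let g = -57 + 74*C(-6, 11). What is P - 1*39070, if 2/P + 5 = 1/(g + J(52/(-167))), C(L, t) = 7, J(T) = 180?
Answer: -62590781/1602 ≈ -39070.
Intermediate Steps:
g = 461 (g = -57 + 74*7 = -57 + 518 = 461)
P = -641/1602 (P = 2/(-5 + 1/(461 + 180)) = 2/(-5 + 1/641) = 2/(-3204/641) = 2*(-641/3204) = -641/1602 ≈ -0.40013)
P - 1*39070 = -641/1602 - 1*39070 = -641/1602 - 39070 = -62590781/1602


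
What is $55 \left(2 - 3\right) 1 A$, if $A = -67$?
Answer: $3685$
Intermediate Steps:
$55 \left(2 - 3\right) 1 A = 55 \left(2 - 3\right) 1 \left(-67\right) = 55 \left(\left(-1\right) 1\right) \left(-67\right) = 55 \left(-1\right) \left(-67\right) = \left(-55\right) \left(-67\right) = 3685$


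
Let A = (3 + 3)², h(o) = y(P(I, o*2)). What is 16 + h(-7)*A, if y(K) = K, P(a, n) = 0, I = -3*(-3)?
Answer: 16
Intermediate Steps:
I = 9
h(o) = 0
A = 36 (A = 6² = 36)
16 + h(-7)*A = 16 + 0*36 = 16 + 0 = 16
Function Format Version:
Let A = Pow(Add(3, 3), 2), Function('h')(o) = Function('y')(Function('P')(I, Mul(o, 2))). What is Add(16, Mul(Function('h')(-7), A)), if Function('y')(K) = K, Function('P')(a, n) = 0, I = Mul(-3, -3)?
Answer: 16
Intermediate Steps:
I = 9
Function('h')(o) = 0
A = 36 (A = Pow(6, 2) = 36)
Add(16, Mul(Function('h')(-7), A)) = Add(16, Mul(0, 36)) = Add(16, 0) = 16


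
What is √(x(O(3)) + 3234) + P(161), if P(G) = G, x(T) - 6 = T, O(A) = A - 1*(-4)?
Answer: 161 + √3247 ≈ 217.98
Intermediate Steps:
O(A) = 4 + A (O(A) = A + 4 = 4 + A)
x(T) = 6 + T
√(x(O(3)) + 3234) + P(161) = √((6 + (4 + 3)) + 3234) + 161 = √((6 + 7) + 3234) + 161 = √(13 + 3234) + 161 = √3247 + 161 = 161 + √3247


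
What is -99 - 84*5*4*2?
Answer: -3459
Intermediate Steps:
-99 - 84*5*4*2 = -99 - 1680*2 = -99 - 84*40 = -99 - 3360 = -3459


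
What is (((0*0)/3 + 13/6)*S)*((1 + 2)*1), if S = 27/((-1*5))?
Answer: -351/10 ≈ -35.100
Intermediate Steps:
S = -27/5 (S = 27/(-5) = 27*(-1/5) = -27/5 ≈ -5.4000)
(((0*0)/3 + 13/6)*S)*((1 + 2)*1) = (((0*0)/3 + 13/6)*(-27/5))*((1 + 2)*1) = ((0*(1/3) + 13*(1/6))*(-27/5))*(3*1) = ((0 + 13/6)*(-27/5))*3 = ((13/6)*(-27/5))*3 = -117/10*3 = -351/10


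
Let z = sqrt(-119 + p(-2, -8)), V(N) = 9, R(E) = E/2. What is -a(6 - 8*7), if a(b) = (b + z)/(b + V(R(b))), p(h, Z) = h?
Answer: -50/41 + 11*I/41 ≈ -1.2195 + 0.26829*I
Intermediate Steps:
R(E) = E/2 (R(E) = E*(1/2) = E/2)
z = 11*I (z = sqrt(-119 - 2) = sqrt(-121) = 11*I ≈ 11.0*I)
a(b) = (b + 11*I)/(9 + b) (a(b) = (b + 11*I)/(b + 9) = (b + 11*I)/(9 + b))
-a(6 - 8*7) = -((6 - 8*7) + 11*I)/(9 + (6 - 8*7)) = -((6 - 56) + 11*I)/(9 + (6 - 56)) = -(-50 + 11*I)/(9 - 50) = -(-50 + 11*I)/(-41) = -(-1)*(-50 + 11*I)/41 = -(50/41 - 11*I/41) = -50/41 + 11*I/41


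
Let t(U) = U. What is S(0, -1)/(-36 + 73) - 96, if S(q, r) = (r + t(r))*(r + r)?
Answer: -3548/37 ≈ -95.892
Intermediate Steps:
S(q, r) = 4*r² (S(q, r) = (r + r)*(r + r) = (2*r)*(2*r) = 4*r²)
S(0, -1)/(-36 + 73) - 96 = (4*(-1)²)/(-36 + 73) - 96 = (4*1)/37 - 96 = 4*(1/37) - 96 = 4/37 - 96 = -3548/37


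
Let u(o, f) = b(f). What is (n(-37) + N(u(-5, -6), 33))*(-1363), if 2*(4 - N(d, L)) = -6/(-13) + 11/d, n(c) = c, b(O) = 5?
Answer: 6083069/130 ≈ 46793.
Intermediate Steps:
u(o, f) = 5
N(d, L) = 49/13 - 11/(2*d) (N(d, L) = 4 - (-6/(-13) + 11/d)/2 = 4 - (-6*(-1/13) + 11/d)/2 = 4 - (6/13 + 11/d)/2 = 4 + (-3/13 - 11/(2*d)) = 49/13 - 11/(2*d))
(n(-37) + N(u(-5, -6), 33))*(-1363) = (-37 + (1/26)*(-143 + 98*5)/5)*(-1363) = (-37 + (1/26)*(⅕)*(-143 + 490))*(-1363) = (-37 + (1/26)*(⅕)*347)*(-1363) = (-37 + 347/130)*(-1363) = -4463/130*(-1363) = 6083069/130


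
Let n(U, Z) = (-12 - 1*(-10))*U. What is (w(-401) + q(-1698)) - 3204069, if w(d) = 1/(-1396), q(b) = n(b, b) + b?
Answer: -4470509917/1396 ≈ -3.2024e+6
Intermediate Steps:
n(U, Z) = -2*U (n(U, Z) = (-12 + 10)*U = -2*U)
q(b) = -b (q(b) = -2*b + b = -b)
w(d) = -1/1396
(w(-401) + q(-1698)) - 3204069 = (-1/1396 - 1*(-1698)) - 3204069 = (-1/1396 + 1698) - 3204069 = 2370407/1396 - 3204069 = -4470509917/1396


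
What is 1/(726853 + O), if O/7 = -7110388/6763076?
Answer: 1690769/1228928076778 ≈ 1.3758e-6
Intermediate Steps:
O = -12443179/1690769 (O = 7*(-7110388/6763076) = 7*(-7110388*1/6763076) = 7*(-1777597/1690769) = -12443179/1690769 ≈ -7.3595)
1/(726853 + O) = 1/(726853 - 12443179/1690769) = 1/(1228928076778/1690769) = 1690769/1228928076778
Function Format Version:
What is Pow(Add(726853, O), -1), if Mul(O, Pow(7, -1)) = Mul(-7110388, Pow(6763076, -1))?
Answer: Rational(1690769, 1228928076778) ≈ 1.3758e-6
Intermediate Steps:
O = Rational(-12443179, 1690769) (O = Mul(7, Mul(-7110388, Pow(6763076, -1))) = Mul(7, Mul(-7110388, Rational(1, 6763076))) = Mul(7, Rational(-1777597, 1690769)) = Rational(-12443179, 1690769) ≈ -7.3595)
Pow(Add(726853, O), -1) = Pow(Add(726853, Rational(-12443179, 1690769)), -1) = Pow(Rational(1228928076778, 1690769), -1) = Rational(1690769, 1228928076778)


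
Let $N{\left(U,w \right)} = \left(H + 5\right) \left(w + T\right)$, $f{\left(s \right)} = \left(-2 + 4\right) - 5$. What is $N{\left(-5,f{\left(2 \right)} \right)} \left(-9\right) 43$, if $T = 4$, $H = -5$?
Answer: $0$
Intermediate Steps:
$f{\left(s \right)} = -3$ ($f{\left(s \right)} = 2 - 5 = -3$)
$N{\left(U,w \right)} = 0$ ($N{\left(U,w \right)} = \left(-5 + 5\right) \left(w + 4\right) = 0 \left(4 + w\right) = 0$)
$N{\left(-5,f{\left(2 \right)} \right)} \left(-9\right) 43 = 0 \left(-9\right) 43 = 0 \cdot 43 = 0$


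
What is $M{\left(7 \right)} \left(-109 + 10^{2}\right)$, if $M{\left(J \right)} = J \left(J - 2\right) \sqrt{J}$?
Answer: $- 315 \sqrt{7} \approx -833.41$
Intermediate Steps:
$M{\left(J \right)} = J^{\frac{3}{2}} \left(-2 + J\right)$ ($M{\left(J \right)} = J \left(-2 + J\right) \sqrt{J} = J^{\frac{3}{2}} \left(-2 + J\right)$)
$M{\left(7 \right)} \left(-109 + 10^{2}\right) = 7^{\frac{3}{2}} \left(-2 + 7\right) \left(-109 + 10^{2}\right) = 7 \sqrt{7} \cdot 5 \left(-109 + 100\right) = 35 \sqrt{7} \left(-9\right) = - 315 \sqrt{7}$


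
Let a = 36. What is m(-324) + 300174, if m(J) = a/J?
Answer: 2701565/9 ≈ 3.0017e+5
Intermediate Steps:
m(J) = 36/J
m(-324) + 300174 = 36/(-324) + 300174 = 36*(-1/324) + 300174 = -⅑ + 300174 = 2701565/9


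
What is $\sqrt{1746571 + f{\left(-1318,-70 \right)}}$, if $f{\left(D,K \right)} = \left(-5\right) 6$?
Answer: $\sqrt{1746541} \approx 1321.6$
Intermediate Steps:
$f{\left(D,K \right)} = -30$
$\sqrt{1746571 + f{\left(-1318,-70 \right)}} = \sqrt{1746571 - 30} = \sqrt{1746541}$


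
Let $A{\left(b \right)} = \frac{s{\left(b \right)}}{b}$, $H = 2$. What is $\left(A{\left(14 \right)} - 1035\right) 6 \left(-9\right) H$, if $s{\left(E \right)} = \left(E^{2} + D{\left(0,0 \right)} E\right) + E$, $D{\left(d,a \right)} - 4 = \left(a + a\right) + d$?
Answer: $109728$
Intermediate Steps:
$D{\left(d,a \right)} = 4 + d + 2 a$ ($D{\left(d,a \right)} = 4 + \left(\left(a + a\right) + d\right) = 4 + \left(2 a + d\right) = 4 + \left(d + 2 a\right) = 4 + d + 2 a$)
$s{\left(E \right)} = E^{2} + 5 E$ ($s{\left(E \right)} = \left(E^{2} + \left(4 + 0 + 2 \cdot 0\right) E\right) + E = \left(E^{2} + \left(4 + 0 + 0\right) E\right) + E = \left(E^{2} + 4 E\right) + E = E^{2} + 5 E$)
$A{\left(b \right)} = 5 + b$ ($A{\left(b \right)} = \frac{b \left(5 + b\right)}{b} = 5 + b$)
$\left(A{\left(14 \right)} - 1035\right) 6 \left(-9\right) H = \left(\left(5 + 14\right) - 1035\right) 6 \left(-9\right) 2 = \left(19 - 1035\right) \left(\left(-54\right) 2\right) = \left(-1016\right) \left(-108\right) = 109728$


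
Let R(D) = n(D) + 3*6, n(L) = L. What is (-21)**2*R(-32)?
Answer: -6174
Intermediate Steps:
R(D) = 18 + D (R(D) = D + 3*6 = D + 18 = 18 + D)
(-21)**2*R(-32) = (-21)**2*(18 - 32) = 441*(-14) = -6174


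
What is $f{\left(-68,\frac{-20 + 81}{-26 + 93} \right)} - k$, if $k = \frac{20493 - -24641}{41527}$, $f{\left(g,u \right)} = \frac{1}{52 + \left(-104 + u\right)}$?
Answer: $- \frac{157275991}{142146921} \approx -1.1064$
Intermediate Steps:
$f{\left(g,u \right)} = \frac{1}{-52 + u}$
$k = \frac{45134}{41527}$ ($k = \left(20493 + 24641\right) \frac{1}{41527} = 45134 \cdot \frac{1}{41527} = \frac{45134}{41527} \approx 1.0869$)
$f{\left(-68,\frac{-20 + 81}{-26 + 93} \right)} - k = \frac{1}{-52 + \frac{-20 + 81}{-26 + 93}} - \frac{45134}{41527} = \frac{1}{-52 + \frac{61}{67}} - \frac{45134}{41527} = \frac{1}{- \frac{3423}{67}} - \frac{45134}{41527} = - \frac{67}{3423} - \frac{45134}{41527} = - \frac{157275991}{142146921}$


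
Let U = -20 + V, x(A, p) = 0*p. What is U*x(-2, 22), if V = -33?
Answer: 0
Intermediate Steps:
x(A, p) = 0
U = -53 (U = -20 - 33 = -53)
U*x(-2, 22) = -53*0 = 0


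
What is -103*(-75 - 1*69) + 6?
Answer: 14838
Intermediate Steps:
-103*(-75 - 1*69) + 6 = -103*(-75 - 69) + 6 = -103*(-144) + 6 = 14832 + 6 = 14838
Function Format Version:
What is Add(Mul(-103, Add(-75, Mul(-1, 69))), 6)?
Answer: 14838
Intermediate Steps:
Add(Mul(-103, Add(-75, Mul(-1, 69))), 6) = Add(Mul(-103, Add(-75, -69)), 6) = Add(Mul(-103, -144), 6) = Add(14832, 6) = 14838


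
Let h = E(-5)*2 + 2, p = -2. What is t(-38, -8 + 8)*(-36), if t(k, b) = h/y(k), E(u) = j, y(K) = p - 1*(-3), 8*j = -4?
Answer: -36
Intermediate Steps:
j = -½ (j = (⅛)*(-4) = -½ ≈ -0.50000)
y(K) = 1 (y(K) = -2 - 1*(-3) = -2 + 3 = 1)
E(u) = -½
h = 1 (h = -½*2 + 2 = -1 + 2 = 1)
t(k, b) = 1 (t(k, b) = 1/1 = 1*1 = 1)
t(-38, -8 + 8)*(-36) = 1*(-36) = -36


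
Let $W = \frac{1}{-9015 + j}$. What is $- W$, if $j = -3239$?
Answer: $\frac{1}{12254} \approx 8.1606 \cdot 10^{-5}$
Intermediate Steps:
$W = - \frac{1}{12254}$ ($W = \frac{1}{-9015 - 3239} = \frac{1}{-12254} = - \frac{1}{12254} \approx -8.1606 \cdot 10^{-5}$)
$- W = \left(-1\right) \left(- \frac{1}{12254}\right) = \frac{1}{12254}$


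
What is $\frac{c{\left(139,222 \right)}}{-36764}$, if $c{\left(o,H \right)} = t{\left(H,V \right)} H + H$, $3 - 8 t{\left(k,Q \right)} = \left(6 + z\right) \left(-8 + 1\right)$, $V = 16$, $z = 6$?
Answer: $- \frac{10545}{147056} \approx -0.071707$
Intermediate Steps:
$t{\left(k,Q \right)} = \frac{87}{8}$ ($t{\left(k,Q \right)} = \frac{3}{8} - \frac{\left(6 + 6\right) \left(-8 + 1\right)}{8} = \frac{3}{8} - \frac{12 \left(-7\right)}{8} = \frac{3}{8} - - \frac{21}{2} = \frac{3}{8} + \frac{21}{2} = \frac{87}{8}$)
$c{\left(o,H \right)} = \frac{95 H}{8}$ ($c{\left(o,H \right)} = \frac{87 H}{8} + H = \frac{95 H}{8}$)
$\frac{c{\left(139,222 \right)}}{-36764} = \frac{\frac{95}{8} \cdot 222}{-36764} = \frac{10545}{4} \left(- \frac{1}{36764}\right) = - \frac{10545}{147056}$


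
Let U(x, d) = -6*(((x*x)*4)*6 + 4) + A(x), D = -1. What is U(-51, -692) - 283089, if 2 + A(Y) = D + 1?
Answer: -657659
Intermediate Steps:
A(Y) = -2 (A(Y) = -2 + (-1 + 1) = -2 + 0 = -2)
U(x, d) = -26 - 144*x**2 (U(x, d) = -6*(((x*x)*4)*6 + 4) - 2 = -6*((x**2*4)*6 + 4) - 2 = -6*((4*x**2)*6 + 4) - 2 = -6*(24*x**2 + 4) - 2 = -6*(4 + 24*x**2) - 2 = (-24 - 144*x**2) - 2 = -26 - 144*x**2)
U(-51, -692) - 283089 = (-26 - 144*(-51)**2) - 283089 = (-26 - 144*2601) - 283089 = (-26 - 374544) - 283089 = -374570 - 283089 = -657659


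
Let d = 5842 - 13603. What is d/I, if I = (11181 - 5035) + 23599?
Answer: -2587/9915 ≈ -0.26092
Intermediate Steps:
I = 29745 (I = 6146 + 23599 = 29745)
d = -7761
d/I = -7761/29745 = -7761*1/29745 = -2587/9915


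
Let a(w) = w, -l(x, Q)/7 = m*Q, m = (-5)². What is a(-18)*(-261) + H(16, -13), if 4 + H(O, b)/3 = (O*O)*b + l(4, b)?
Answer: 1527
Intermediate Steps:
m = 25
l(x, Q) = -175*Q
H(O, b) = -12 - 525*b + 3*b*O² (H(O, b) = -12 + 3*((O*O)*b - 175*b) = -12 + 3*(O²*b - 175*b) = -12 + 3*(b*O² - 175*b) = -12 + 3*(-175*b + b*O²) = -12 + (-525*b + 3*b*O²) = -12 - 525*b + 3*b*O²)
a(-18)*(-261) + H(16, -13) = -18*(-261) + (-12 - 525*(-13) + 3*(-13)*16²) = 4698 + (-12 + 6825 + 3*(-13)*256) = 4698 + (-12 + 6825 - 9984) = 4698 - 3171 = 1527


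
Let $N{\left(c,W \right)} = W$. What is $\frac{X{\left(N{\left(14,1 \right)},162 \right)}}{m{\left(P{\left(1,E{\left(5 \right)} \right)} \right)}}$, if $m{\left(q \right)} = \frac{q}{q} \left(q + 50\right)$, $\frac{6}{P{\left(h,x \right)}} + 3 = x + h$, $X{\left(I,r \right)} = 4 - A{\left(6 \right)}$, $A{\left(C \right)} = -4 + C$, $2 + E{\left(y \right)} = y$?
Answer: $\frac{1}{28} \approx 0.035714$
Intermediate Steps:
$E{\left(y \right)} = -2 + y$
$X{\left(I,r \right)} = 2$ ($X{\left(I,r \right)} = 4 - \left(-4 + 6\right) = 4 - 2 = 2$)
$P{\left(h,x \right)} = \frac{6}{-3 + h + x}$ ($P{\left(h,x \right)} = \frac{6}{-3 + \left(x + h\right)} = \frac{6}{-3 + \left(h + x\right)} = \frac{6}{-3 + h + x}$)
$m{\left(q \right)} = 50 + q$ ($m{\left(q \right)} = 1 \left(50 + q\right) = 50 + q$)
$\frac{X{\left(N{\left(14,1 \right)},162 \right)}}{m{\left(P{\left(1,E{\left(5 \right)} \right)} \right)}} = \frac{2}{50 + \frac{6}{-3 + 1 + \left(-2 + 5\right)}} = \frac{2}{50 + \frac{6}{-3 + 1 + 3}} = \frac{2}{50 + \frac{6}{1}} = \frac{2}{50 + 6 \cdot 1} = \frac{2}{50 + 6} = \frac{2}{56} = 2 \cdot \frac{1}{56} = \frac{1}{28}$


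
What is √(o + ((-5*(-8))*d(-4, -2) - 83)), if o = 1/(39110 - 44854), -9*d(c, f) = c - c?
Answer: I*√171154327/1436 ≈ 9.1104*I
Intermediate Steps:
d(c, f) = 0 (d(c, f) = -(c - c)/9 = -⅑*0 = 0)
o = -1/5744 (o = 1/(-5744) = -1/5744 ≈ -0.00017409)
√(o + ((-5*(-8))*d(-4, -2) - 83)) = √(-1/5744 + (-5*(-8)*0 - 83)) = √(-1/5744 + (40*0 - 83)) = √(-1/5744 + (0 - 83)) = √(-1/5744 - 83) = √(-476753/5744) = I*√171154327/1436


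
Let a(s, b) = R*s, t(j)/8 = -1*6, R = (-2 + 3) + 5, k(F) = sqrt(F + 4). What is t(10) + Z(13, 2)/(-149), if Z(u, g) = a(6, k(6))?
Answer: -7188/149 ≈ -48.242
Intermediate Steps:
k(F) = sqrt(4 + F)
R = 6 (R = 1 + 5 = 6)
t(j) = -48 (t(j) = 8*(-1*6) = 8*(-6) = -48)
a(s, b) = 6*s
Z(u, g) = 36 (Z(u, g) = 6*6 = 36)
t(10) + Z(13, 2)/(-149) = -48 + 36/(-149) = -48 + 36*(-1/149) = -48 - 36/149 = -7188/149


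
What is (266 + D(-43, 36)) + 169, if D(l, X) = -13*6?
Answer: 357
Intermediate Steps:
D(l, X) = -78
(266 + D(-43, 36)) + 169 = (266 - 78) + 169 = 188 + 169 = 357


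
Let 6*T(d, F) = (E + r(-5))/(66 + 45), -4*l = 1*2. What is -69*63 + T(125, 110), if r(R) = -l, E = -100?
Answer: -5790403/1332 ≈ -4347.1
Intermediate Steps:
l = -½ (l = -2/4 = -¼*2 = -½ ≈ -0.50000)
r(R) = ½ (r(R) = -1*(-½) = ½)
T(d, F) = -199/1332 (T(d, F) = ((-100 + ½)/(66 + 45))/6 = (-199/2/111)/6 = (-199/2*1/111)/6 = (⅙)*(-199/222) = -199/1332)
-69*63 + T(125, 110) = -69*63 - 199/1332 = -4347 - 199/1332 = -5790403/1332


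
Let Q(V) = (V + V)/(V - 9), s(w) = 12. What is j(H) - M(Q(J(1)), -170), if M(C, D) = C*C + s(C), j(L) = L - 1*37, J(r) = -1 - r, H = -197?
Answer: -29782/121 ≈ -246.13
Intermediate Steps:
j(L) = -37 + L (j(L) = L - 37 = -37 + L)
Q(V) = 2*V/(-9 + V) (Q(V) = (2*V)/(-9 + V) = 2*V/(-9 + V))
M(C, D) = 12 + C**2 (M(C, D) = C*C + 12 = C**2 + 12 = 12 + C**2)
j(H) - M(Q(J(1)), -170) = (-37 - 197) - (12 + (2*(-1 - 1*1)/(-9 + (-1 - 1*1)))**2) = -234 - (12 + (2*(-1 - 1)/(-9 + (-1 - 1)))**2) = -234 - (12 + (2*(-2)/(-9 - 2))**2) = -234 - (12 + (2*(-2)/(-11))**2) = -234 - (12 + (2*(-2)*(-1/11))**2) = -234 - (12 + (4/11)**2) = -234 - (12 + 16/121) = -234 - 1*1468/121 = -234 - 1468/121 = -29782/121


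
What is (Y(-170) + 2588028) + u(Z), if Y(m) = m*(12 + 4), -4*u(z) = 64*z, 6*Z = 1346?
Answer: 7745156/3 ≈ 2.5817e+6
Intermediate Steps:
Z = 673/3 (Z = (⅙)*1346 = 673/3 ≈ 224.33)
u(z) = -16*z
Y(m) = 16*m (Y(m) = m*16 = 16*m)
(Y(-170) + 2588028) + u(Z) = (16*(-170) + 2588028) - 16*673/3 = (-2720 + 2588028) - 10768/3 = 2585308 - 10768/3 = 7745156/3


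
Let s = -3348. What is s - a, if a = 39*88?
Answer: -6780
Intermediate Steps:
a = 3432
s - a = -3348 - 1*3432 = -3348 - 3432 = -6780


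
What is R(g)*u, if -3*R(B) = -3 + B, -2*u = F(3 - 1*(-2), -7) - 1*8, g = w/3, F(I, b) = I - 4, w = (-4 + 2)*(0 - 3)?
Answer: 7/6 ≈ 1.1667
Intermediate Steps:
w = 6 (w = -2*(-3) = 6)
F(I, b) = -4 + I
g = 2 (g = 6/3 = 6*(1/3) = 2)
u = 7/2 (u = -((-4 + (3 - 1*(-2))) - 1*8)/2 = -((-4 + (3 + 2)) - 8)/2 = -((-4 + 5) - 8)/2 = -(1 - 8)/2 = -1/2*(-7) = 7/2 ≈ 3.5000)
R(B) = 1 - B/3 (R(B) = -(-3 + B)/3 = 1 - B/3)
R(g)*u = (1 - 1/3*2)*(7/2) = (1 - 2/3)*(7/2) = (1/3)*(7/2) = 7/6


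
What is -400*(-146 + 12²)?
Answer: 800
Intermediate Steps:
-400*(-146 + 12²) = -400*(-146 + 144) = -400*(-2) = 800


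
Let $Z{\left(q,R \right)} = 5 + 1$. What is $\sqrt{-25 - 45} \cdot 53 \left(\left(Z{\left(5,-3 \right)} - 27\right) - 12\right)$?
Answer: $- 1749 i \sqrt{70} \approx - 14633.0 i$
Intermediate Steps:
$Z{\left(q,R \right)} = 6$
$\sqrt{-25 - 45} \cdot 53 \left(\left(Z{\left(5,-3 \right)} - 27\right) - 12\right) = \sqrt{-25 - 45} \cdot 53 \left(\left(6 - 27\right) - 12\right) = \sqrt{-70} \cdot 53 \left(-21 - 12\right) = i \sqrt{70} \cdot 53 \left(-33\right) = 53 i \sqrt{70} \left(-33\right) = - 1749 i \sqrt{70}$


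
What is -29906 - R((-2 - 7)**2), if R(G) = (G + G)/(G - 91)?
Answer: -149449/5 ≈ -29890.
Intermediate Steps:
R(G) = 2*G/(-91 + G) (R(G) = (2*G)/(-91 + G) = 2*G/(-91 + G))
-29906 - R((-2 - 7)**2) = -29906 - 2*(-2 - 7)**2/(-91 + (-2 - 7)**2) = -29906 - 2*(-9)**2/(-91 + (-9)**2) = -29906 - 2*81/(-91 + 81) = -29906 - 2*81/(-10) = -29906 - 2*81*(-1)/10 = -29906 - 1*(-81/5) = -29906 + 81/5 = -149449/5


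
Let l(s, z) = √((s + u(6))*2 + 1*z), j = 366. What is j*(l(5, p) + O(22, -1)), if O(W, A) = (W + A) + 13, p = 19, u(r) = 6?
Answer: 12444 + 366*√41 ≈ 14788.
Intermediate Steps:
l(s, z) = √(12 + z + 2*s) (l(s, z) = √((s + 6)*2 + 1*z) = √((6 + s)*2 + z) = √((12 + 2*s) + z) = √(12 + z + 2*s))
O(W, A) = 13 + A + W (O(W, A) = (A + W) + 13 = 13 + A + W)
j*(l(5, p) + O(22, -1)) = 366*(√(12 + 19 + 2*5) + (13 - 1 + 22)) = 366*(√(12 + 19 + 10) + 34) = 366*(√41 + 34) = 366*(34 + √41) = 12444 + 366*√41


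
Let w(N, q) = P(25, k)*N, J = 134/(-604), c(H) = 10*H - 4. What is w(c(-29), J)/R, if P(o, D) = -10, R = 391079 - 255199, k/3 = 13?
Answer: 147/6794 ≈ 0.021637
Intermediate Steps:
k = 39 (k = 3*13 = 39)
c(H) = -4 + 10*H
R = 135880
J = -67/302 (J = 134*(-1/604) = -67/302 ≈ -0.22185)
w(N, q) = -10*N
w(c(-29), J)/R = -10*(-4 + 10*(-29))/135880 = -10*(-4 - 290)*(1/135880) = -10*(-294)*(1/135880) = 2940*(1/135880) = 147/6794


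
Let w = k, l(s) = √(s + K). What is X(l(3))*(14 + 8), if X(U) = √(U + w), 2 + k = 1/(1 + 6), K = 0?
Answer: 22*√(-91 + 49*√3)/7 ≈ 7.781*I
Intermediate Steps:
l(s) = √s (l(s) = √(s + 0) = √s)
k = -13/7 (k = -2 + 1/(1 + 6) = -2 + 1/7 = -2 + ⅐ = -13/7 ≈ -1.8571)
w = -13/7 ≈ -1.8571
X(U) = √(-13/7 + U) (X(U) = √(U - 13/7) = √(-13/7 + U))
X(l(3))*(14 + 8) = (√(-91 + 49*√3)/7)*(14 + 8) = (√(-91 + 49*√3)/7)*22 = 22*√(-91 + 49*√3)/7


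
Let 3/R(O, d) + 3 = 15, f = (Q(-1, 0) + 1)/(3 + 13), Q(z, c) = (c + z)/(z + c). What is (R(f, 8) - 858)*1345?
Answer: -4614695/4 ≈ -1.1537e+6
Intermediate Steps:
Q(z, c) = 1 (Q(z, c) = (c + z)/(c + z) = 1)
f = ⅛ (f = (1 + 1)/(3 + 13) = 2/16 = 2*(1/16) = ⅛ ≈ 0.12500)
R(O, d) = ¼ (R(O, d) = 3/(-3 + 15) = 3/12 = 3*(1/12) = ¼)
(R(f, 8) - 858)*1345 = (¼ - 858)*1345 = -3431/4*1345 = -4614695/4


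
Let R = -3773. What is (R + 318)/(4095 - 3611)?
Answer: -3455/484 ≈ -7.1384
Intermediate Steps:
(R + 318)/(4095 - 3611) = (-3773 + 318)/(4095 - 3611) = -3455/484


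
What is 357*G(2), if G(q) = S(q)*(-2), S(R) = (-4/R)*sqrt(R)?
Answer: 1428*sqrt(2) ≈ 2019.5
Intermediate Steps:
S(R) = -4/sqrt(R)
G(q) = 8/sqrt(q) (G(q) = -4/sqrt(q)*(-2) = 8/sqrt(q))
357*G(2) = 357*(8/sqrt(2)) = 357*(8*(sqrt(2)/2)) = 357*(4*sqrt(2)) = 1428*sqrt(2)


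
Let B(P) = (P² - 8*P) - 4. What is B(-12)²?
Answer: 55696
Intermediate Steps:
B(P) = -4 + P² - 8*P
B(-12)² = (-4 + (-12)² - 8*(-12))² = (-4 + 144 + 96)² = 236² = 55696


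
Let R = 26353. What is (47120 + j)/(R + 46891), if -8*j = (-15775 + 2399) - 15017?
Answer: 405353/585952 ≈ 0.69178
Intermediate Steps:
j = 28393/8 (j = -((-15775 + 2399) - 15017)/8 = -(-13376 - 15017)/8 = -⅛*(-28393) = 28393/8 ≈ 3549.1)
(47120 + j)/(R + 46891) = (47120 + 28393/8)/(26353 + 46891) = (405353/8)/73244 = (405353/8)*(1/73244) = 405353/585952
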